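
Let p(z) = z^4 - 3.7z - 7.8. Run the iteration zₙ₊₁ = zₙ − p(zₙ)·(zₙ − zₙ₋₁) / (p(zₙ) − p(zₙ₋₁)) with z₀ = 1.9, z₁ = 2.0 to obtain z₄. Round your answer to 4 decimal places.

p(1.9) = -1.797900, p(2.0) = 0.800000
z₂ = 2.000000 − 0.800000·(2.000000 − 1.900000) / (0.800000 − (-1.797900)) = 2.000000 − (0.080000)/(2.597900) = 1.969206
p(1.969206) = -0.048947
z₃ = 1.969206 − (-0.048947)·(1.969206 − 2.000000) / (-0.048947 − 0.800000) = 1.969206 − (0.001507)/(-0.848947) = 1.970981
p(1.970981) = -0.001212
z₄ = 1.970981 − (-0.001212)·(1.970981 − 1.969206) / (-0.001212 − (-0.048947)) = 1.970981 − (-0.000002)/(0.047735) = 1.971026

1.9710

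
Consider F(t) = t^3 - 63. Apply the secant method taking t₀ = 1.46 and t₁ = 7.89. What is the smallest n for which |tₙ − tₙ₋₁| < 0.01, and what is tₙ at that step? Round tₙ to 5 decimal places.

n = 8, tₙ = 3.97901

F(1.46) = -59.8878640, F(7.89) = 428.1690690
t₂ = 7.8900000 − 428.1690690·(6.4300000)/(488.0569330) = 2.2490042;  |Δ| = 5.6409958
F(2.2490042) = -51.6244922
t₃ = 2.2490042 − (-51.6244922)·(-5.6409958)/(-479.7935612) = 2.8559601;  |Δ| = 0.6069559
F(2.8559601) = -39.7053380
t₄ = 2.8559601 − (-39.7053380)·(0.6069559)/(11.9191542) = 4.8778645;  |Δ| = 2.0219044
F(4.8778645) = 53.0617717
t₅ = 4.8778645 − 53.0617717·(2.0219044)/(92.7671096) = 3.7213573;  |Δ| = 1.1565072
F(3.7213573) = -11.4647823
t₆ = 3.7213573 − (-11.4647823)·(-1.1565072)/(-64.5265539) = 3.9268402;  |Δ| = 0.2054829
F(3.9268402) = -2.4478333
t₇ = 3.9268402 − (-2.4478333)·(0.2054829)/(9.0169490) = 3.9826227;  |Δ| = 0.0557825
F(3.9826227) = 0.1695080
t₈ = 3.9826227 − 0.1695080·(0.0557825)/(2.6173413) = 3.9790100;  |Δ| = 0.0036127
|t₈ − t₇| = 0.0036127 < 0.01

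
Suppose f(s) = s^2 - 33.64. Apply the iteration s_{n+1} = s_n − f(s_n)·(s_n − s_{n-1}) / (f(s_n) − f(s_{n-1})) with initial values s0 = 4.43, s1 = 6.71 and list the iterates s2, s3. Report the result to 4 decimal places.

5.6881, 5.7918

f(4.43) = -14.015100, f(6.71) = 11.384100
s2 = 6.710000 − 11.384100·(6.710000 − 4.430000) / (11.384100 − (-14.015100)) = 6.710000 − (25.955748)/(25.399200) = 5.688088
f(5.688088) = -1.285655
s3 = 5.688088 − (-1.285655)·(5.688088 − 6.710000) / (-1.285655 − 11.384100) = 5.688088 − (1.313827)/(-12.669755) = 5.791786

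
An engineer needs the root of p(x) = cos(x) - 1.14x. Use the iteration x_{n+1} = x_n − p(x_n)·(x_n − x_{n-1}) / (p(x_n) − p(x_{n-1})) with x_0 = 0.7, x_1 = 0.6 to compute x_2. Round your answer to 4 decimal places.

p(0.7) = -0.033158, p(0.6) = 0.141336
x_2 = 0.600000 − 0.141336·(0.600000 − 0.700000) / (0.141336 − (-0.033158)) = 0.600000 − (-0.014134)/(0.174493) = 0.680998

0.6810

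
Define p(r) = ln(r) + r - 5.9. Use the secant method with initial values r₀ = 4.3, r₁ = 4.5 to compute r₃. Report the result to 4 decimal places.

4.4150

p(4.3) = -0.141385, p(4.5) = 0.104077
r₂ = 4.500000 − 0.104077·(4.500000 − 4.300000) / (0.104077 − (-0.141385)) = 4.500000 − (0.020815)/(0.245462) = 4.415199
p(4.415199) = 0.000252
r₃ = 4.415199 − 0.000252·(4.415199 − 4.500000) / (0.000252 − 0.104077) = 4.415199 − (-0.000021)/(-0.103826) = 4.414993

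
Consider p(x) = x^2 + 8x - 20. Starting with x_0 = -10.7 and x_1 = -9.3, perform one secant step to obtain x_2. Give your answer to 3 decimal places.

-9.959

p(-10.7) = 8.89000, p(-9.3) = -7.91000
x_2 = -9.30000 − (-7.91000)·(-9.30000 − (-10.70000)) / (-7.91000 − 8.89000) = -9.30000 − (-11.07400)/(-16.80000) = -9.95917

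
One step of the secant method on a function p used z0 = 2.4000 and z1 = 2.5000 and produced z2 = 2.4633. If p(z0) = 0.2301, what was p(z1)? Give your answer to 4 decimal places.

-0.1334

The secant line through (2.4000, 0.2301) and (2.5000, p(z1)) crosses zero at z2 = 2.4633.
So (2.4000, 0.2301), (2.5000, p(z1)), (2.4633, 0) are collinear:
p(z1) = 0.2301 · (2.5000 − 2.4633) / (2.4000 − 2.4633) = 0.2301 · (0.036700)/(-0.063300) = -0.133407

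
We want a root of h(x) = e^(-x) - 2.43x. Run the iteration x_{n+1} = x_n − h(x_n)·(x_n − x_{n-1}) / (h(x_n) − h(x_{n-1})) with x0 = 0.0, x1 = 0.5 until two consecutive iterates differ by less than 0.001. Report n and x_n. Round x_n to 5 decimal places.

h(0.0) = 1.0000000, h(0.5) = -0.6084693
x2 = 0.5000000 − (-0.6084693)·(0.5000000)/(-1.6084693) = 0.3108545;  |Δ| = 0.1891455
h(0.3108545) = -0.0225561
x3 = 0.3108545 − (-0.0225561)·(-0.1891455)/(0.5859133) = 0.3035730;  |Δ| = 0.0072816
h(0.3035730) = 0.0004938
x4 = 0.3035730 − 0.0004938·(-0.0072816)/(0.0230498) = 0.3037289;  |Δ| = 0.0001560
|x4 − x3| = 0.0001560 < 0.001

n = 4, x_n = 0.30373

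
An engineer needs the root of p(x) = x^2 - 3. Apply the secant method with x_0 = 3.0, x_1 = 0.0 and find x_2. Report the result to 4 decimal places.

p(3.0) = 6.000000, p(0.0) = -3.000000
x_2 = 0.000000 − (-3.000000)·(0.000000 − 3.000000) / (-3.000000 − 6.000000) = 0.000000 − (9.000000)/(-9.000000) = 1.000000

1.0000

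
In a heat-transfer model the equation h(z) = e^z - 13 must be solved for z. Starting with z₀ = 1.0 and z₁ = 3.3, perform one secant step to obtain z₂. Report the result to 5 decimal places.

1.96940

h(1.0) = -10.2817182, h(3.3) = 14.1126389
z₂ = 3.3000000 − 14.1126389·(3.3000000 − 1.0000000) / (14.1126389 − (-10.2817182)) = 3.3000000 − (32.4590695)/(24.3943571) = 1.9694025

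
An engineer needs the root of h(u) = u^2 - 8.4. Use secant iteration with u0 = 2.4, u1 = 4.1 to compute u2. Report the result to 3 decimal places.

h(2.4) = -2.64000, h(4.1) = 8.41000
u2 = 4.10000 − 8.41000·(4.10000 − 2.40000) / (8.41000 − (-2.64000)) = 4.10000 − (14.29700)/(11.05000) = 2.80615

2.806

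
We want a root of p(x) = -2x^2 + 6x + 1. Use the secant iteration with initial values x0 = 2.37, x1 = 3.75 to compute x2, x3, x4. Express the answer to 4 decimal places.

p(2.37) = 3.986200, p(3.75) = -4.625000
x2 = 3.750000 − (-4.625000)·(3.750000 − 2.370000) / (-4.625000 − 3.986200) = 3.750000 − (-6.382500)/(-8.611200) = 3.008814
p(3.008814) = 0.946960
x3 = 3.008814 − 0.946960·(3.008814 − 3.750000) / (0.946960 − (-4.625000)) = 3.008814 − (-0.701873)/(5.571960) = 3.134779
p(3.134779) = 0.154993
x4 = 3.134779 − 0.154993·(3.134779 − 3.008814) / (0.154993 − 0.946960) = 3.134779 − (0.019524)/(-0.791967) = 3.159432

3.0088, 3.1348, 3.1594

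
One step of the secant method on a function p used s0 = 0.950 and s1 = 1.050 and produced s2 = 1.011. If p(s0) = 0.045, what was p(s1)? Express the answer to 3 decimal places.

The secant line through (0.950, 0.045) and (1.050, p(s1)) crosses zero at s2 = 1.011.
So (0.950, 0.045), (1.050, p(s1)), (1.011, 0) are collinear:
p(s1) = 0.045 · (1.050 − 1.011) / (0.950 − 1.011) = 0.045 · (0.03900)/(-0.06100) = -0.02877

-0.029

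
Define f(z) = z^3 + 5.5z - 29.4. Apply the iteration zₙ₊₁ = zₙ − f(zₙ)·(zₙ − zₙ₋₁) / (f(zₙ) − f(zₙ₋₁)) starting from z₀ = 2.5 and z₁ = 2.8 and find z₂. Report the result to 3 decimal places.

f(2.5) = -0.02500, f(2.8) = 7.95200
z₂ = 2.80000 − 7.95200·(2.80000 − 2.50000) / (7.95200 − (-0.02500)) = 2.80000 − (2.38560)/(7.97700) = 2.50094

2.501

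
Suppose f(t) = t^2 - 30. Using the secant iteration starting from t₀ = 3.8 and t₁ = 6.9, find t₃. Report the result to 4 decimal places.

5.4511

f(3.8) = -15.560000, f(6.9) = 17.610000
t₂ = 6.900000 − 17.610000·(6.900000 − 3.800000) / (17.610000 − (-15.560000)) = 6.900000 − (54.591000)/(33.170000) = 5.254206
f(5.254206) = -2.393323
t₃ = 5.254206 − (-2.393323)·(5.254206 − 6.900000) / (-2.393323 − 17.610000) = 5.254206 − (3.938918)/(-20.003323) = 5.451119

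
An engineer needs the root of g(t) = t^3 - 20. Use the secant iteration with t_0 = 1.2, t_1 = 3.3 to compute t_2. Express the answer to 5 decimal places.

g(1.2) = -18.2720000, g(3.3) = 15.9370000
t_2 = 3.3000000 − 15.9370000·(3.3000000 − 1.2000000) / (15.9370000 − (-18.2720000)) = 3.3000000 − (33.4677000)/(34.2090000) = 2.3216697

2.32167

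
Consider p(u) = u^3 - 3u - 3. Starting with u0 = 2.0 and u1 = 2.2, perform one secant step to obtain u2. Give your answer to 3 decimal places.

2.098

p(2.0) = -1.00000, p(2.2) = 1.04800
u2 = 2.20000 − 1.04800·(2.20000 − 2.00000) / (1.04800 − (-1.00000)) = 2.20000 − (0.20960)/(2.04800) = 2.09766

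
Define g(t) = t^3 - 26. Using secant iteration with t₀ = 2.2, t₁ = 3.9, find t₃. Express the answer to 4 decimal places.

2.9015

g(2.2) = -15.352000, g(3.9) = 33.319000
t₂ = 3.900000 − 33.319000·(3.900000 − 2.200000) / (33.319000 − (-15.352000)) = 3.900000 − (56.642300)/(48.671000) = 2.736221
g(2.736221) = -5.514178
t₃ = 2.736221 − (-5.514178)·(2.736221 − 3.900000) / (-5.514178 − 33.319000) = 2.736221 − (6.417286)/(-38.833178) = 2.901473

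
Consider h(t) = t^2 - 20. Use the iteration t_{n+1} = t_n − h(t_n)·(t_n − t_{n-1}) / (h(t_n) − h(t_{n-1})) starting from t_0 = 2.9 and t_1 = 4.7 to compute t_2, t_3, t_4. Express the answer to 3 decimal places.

h(2.9) = -11.59000, h(4.7) = 2.09000
t_2 = 4.70000 − 2.09000·(4.70000 − 2.90000) / (2.09000 − (-11.59000)) = 4.70000 − (3.76200)/(13.68000) = 4.42500
h(4.42500) = -0.41938
t_3 = 4.42500 − (-0.41938)·(4.42500 − 4.70000) / (-0.41938 − 2.09000) = 4.42500 − (0.11533)/(-2.50938) = 4.47096
h(4.47096) = -0.01053
t_4 = 4.47096 − (-0.01053)·(4.47096 − 4.42500) / (-0.01053 − (-0.41938)) = 4.47096 − (-0.00048)/(0.40885) = 4.47214

4.425, 4.471, 4.472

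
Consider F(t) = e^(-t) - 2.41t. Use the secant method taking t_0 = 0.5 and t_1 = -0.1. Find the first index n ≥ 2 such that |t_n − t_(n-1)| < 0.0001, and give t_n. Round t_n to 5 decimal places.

F(0.5) = -0.5984693, F(-0.1) = 1.3461709
t_2 = -0.1000000 − 1.3461709·(-0.6000000)/(1.9446403) = 0.3153481;  |Δ| = 0.4153481
F(0.3153481) = -0.0304539
t_3 = 0.3153481 − (-0.0304539)·(0.4153481)/(-1.3766248) = 0.3061597;  |Δ| = 0.0091884
F(0.3061597) = -0.0015757
t_4 = 0.3061597 − (-0.0015757)·(-0.0091884)/(0.0288782) = 0.3056583;  |Δ| = 0.0005014
F(0.3056583) = 0.0000018
t_5 = 0.3056583 − 0.0000018·(-0.0005014)/(0.0015775) = 0.3056589;  |Δ| = 0.0000006
|t_5 − t_4| = 0.0000006 < 0.0001

n = 5, t_n = 0.30566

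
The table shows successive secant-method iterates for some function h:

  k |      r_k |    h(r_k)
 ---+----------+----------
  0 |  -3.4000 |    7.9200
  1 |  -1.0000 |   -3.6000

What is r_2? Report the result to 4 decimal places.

r_2 = -1.0000 − (-3.6000)·(-1.0000 − (-3.4000)) / (-3.6000 − 7.9200)
   = -1.0000 − (-8.640000)/(-11.520000) = -1.750000

-1.7500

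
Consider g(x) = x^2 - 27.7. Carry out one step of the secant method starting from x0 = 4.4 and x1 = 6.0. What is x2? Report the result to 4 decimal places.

5.2019

g(4.4) = -8.340000, g(6.0) = 8.300000
x2 = 6.000000 − 8.300000·(6.000000 − 4.400000) / (8.300000 − (-8.340000)) = 6.000000 − (13.280000)/(16.640000) = 5.201923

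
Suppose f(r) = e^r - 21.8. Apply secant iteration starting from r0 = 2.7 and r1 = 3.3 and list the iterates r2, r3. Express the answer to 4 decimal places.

f(2.7) = -6.920268, f(3.3) = 5.312639
r2 = 3.300000 − 5.312639·(3.300000 − 2.700000) / (5.312639 − (-6.920268)) = 3.300000 − (3.187583)/(12.232907) = 3.039426
f(3.039426) = -0.906763
r3 = 3.039426 − (-0.906763)·(3.039426 − 3.300000) / (-0.906763 − 5.312639) = 3.039426 − (0.236279)/(-6.219402) = 3.077416

3.0394, 3.0774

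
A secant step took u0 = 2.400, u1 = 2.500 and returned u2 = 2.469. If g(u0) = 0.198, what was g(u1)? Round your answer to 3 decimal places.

The secant line through (2.400, 0.198) and (2.500, g(u1)) crosses zero at u2 = 2.469.
So (2.400, 0.198), (2.500, g(u1)), (2.469, 0) are collinear:
g(u1) = 0.198 · (2.500 − 2.469) / (2.400 − 2.469) = 0.198 · (0.03100)/(-0.06900) = -0.08896

-0.089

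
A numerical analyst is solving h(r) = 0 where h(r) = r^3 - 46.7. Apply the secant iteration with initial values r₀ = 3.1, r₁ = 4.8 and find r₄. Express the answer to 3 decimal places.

3.603

h(3.1) = -16.90900, h(4.8) = 63.89200
r₂ = 4.80000 − 63.89200·(4.80000 − 3.10000) / (63.89200 − (-16.90900)) = 4.80000 − (108.61640)/(80.80100) = 3.45575
h(3.45575) = -5.43056
r₃ = 3.45575 − (-5.43056)·(3.45575 − 4.80000) / (-5.43056 − 63.89200) = 3.45575 − (7.30001)/(-69.32256) = 3.56106
h(3.56106) = -1.54170
r₄ = 3.56106 − (-1.54170)·(3.56106 − 3.45575) / (-1.54170 − (-5.43056)) = 3.56106 − (-0.16235)/(3.88886) = 3.60281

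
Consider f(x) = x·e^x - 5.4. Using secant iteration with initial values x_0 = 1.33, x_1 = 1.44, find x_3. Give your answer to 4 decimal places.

1.3708

f(1.33) = -0.371212, f(1.44) = 0.677802
x_2 = 1.440000 − 0.677802·(1.440000 − 1.330000) / (0.677802 − (-0.371212)) = 1.440000 − (0.074558)/(1.049014) = 1.368925
f(1.368925) = -0.018584
x_3 = 1.368925 − (-0.018584)·(1.368925 − 1.440000) / (-0.018584 − 0.677802) = 1.368925 − (0.001321)/(-0.696386) = 1.370822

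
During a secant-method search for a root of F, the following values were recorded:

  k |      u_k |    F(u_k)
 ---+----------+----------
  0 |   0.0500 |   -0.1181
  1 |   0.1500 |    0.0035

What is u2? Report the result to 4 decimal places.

u2 = 0.1500 − 0.0035·(0.1500 − 0.0500) / (0.0035 − (-0.1181))
   = 0.1500 − (0.000350)/(0.121600) = 0.147122

0.1471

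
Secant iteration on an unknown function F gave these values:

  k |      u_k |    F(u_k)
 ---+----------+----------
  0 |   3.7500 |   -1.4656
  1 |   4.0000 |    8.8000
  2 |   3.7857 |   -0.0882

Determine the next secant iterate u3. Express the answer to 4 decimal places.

u3 = 3.7857 − (-0.0882)·(3.7857 − 4.0000) / (-0.0882 − 8.8000)
   = 3.7857 − (0.018901)/(-8.888200) = 3.787827

3.7878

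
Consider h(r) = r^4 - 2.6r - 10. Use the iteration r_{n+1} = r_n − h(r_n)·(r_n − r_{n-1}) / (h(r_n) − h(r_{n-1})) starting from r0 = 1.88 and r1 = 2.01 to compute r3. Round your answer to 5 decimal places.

h(1.88) = -2.3960166, h(2.01) = 1.0964080
r2 = 2.0100000 − 1.0964080·(2.0100000 − 1.8800000) / (1.0964080 − (-2.3960166)) = 2.0100000 − (0.1425330)/(3.4924246) = 1.9691879
h(1.9691879) = -0.0833225
r3 = 1.9691879 − (-0.0833225)·(1.9691879 − 2.0100000) / (-0.0833225 − 1.0964080) = 1.9691879 − (0.0034006)/(-1.1797305) = 1.9720704

1.97207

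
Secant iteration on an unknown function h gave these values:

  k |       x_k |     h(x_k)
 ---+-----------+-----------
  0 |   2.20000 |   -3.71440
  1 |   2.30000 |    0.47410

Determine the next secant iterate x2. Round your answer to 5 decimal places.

x2 = 2.30000 − 0.47410·(2.30000 − 2.20000) / (0.47410 − (-3.71440))
   = 2.30000 − (0.0474100)/(4.1885000) = 2.2886809

2.28868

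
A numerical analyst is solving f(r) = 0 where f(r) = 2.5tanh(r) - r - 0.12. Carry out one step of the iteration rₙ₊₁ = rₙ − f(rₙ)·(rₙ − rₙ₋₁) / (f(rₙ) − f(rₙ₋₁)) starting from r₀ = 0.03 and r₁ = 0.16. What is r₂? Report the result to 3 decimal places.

0.081

f(0.03) = -0.07502, f(0.16) = 0.11662
r₂ = 0.16000 − 0.11662·(0.16000 − 0.03000) / (0.11662 − (-0.07502)) = 0.16000 − (0.01516)/(0.19164) = 0.08089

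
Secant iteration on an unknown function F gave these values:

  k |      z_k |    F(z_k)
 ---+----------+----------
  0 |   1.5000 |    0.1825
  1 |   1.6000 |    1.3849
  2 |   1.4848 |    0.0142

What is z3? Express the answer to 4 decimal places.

z3 = 1.4848 − 0.0142·(1.4848 − 1.6000) / (0.0142 − 1.3849)
   = 1.4848 − (-0.001636)/(-1.370700) = 1.483607

1.4836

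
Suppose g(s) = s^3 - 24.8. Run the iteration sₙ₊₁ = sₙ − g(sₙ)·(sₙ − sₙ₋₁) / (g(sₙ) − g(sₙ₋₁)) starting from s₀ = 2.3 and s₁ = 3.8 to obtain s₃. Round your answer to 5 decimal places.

2.87169

g(2.3) = -12.6330000, g(3.8) = 30.0720000
s₂ = 3.8000000 − 30.0720000·(3.8000000 − 2.3000000) / (30.0720000 − (-12.6330000)) = 3.8000000 − (45.1080000)/(42.7050000) = 2.7437302
g(2.7437302) = -4.1450461
s₃ = 2.7437302 − (-4.1450461)·(2.7437302 − 3.8000000) / (-4.1450461 − 30.0720000) = 2.7437302 − (4.3782868)/(-34.2170461) = 2.8716865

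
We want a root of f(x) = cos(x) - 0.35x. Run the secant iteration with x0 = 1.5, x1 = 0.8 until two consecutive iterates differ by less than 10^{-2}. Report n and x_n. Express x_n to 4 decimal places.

n = 4, x_n = 1.1547

f(1.5) = -0.454263, f(0.8) = 0.416707
x2 = 0.800000 − 0.416707·(-0.700000)/(0.870970) = 1.134908;  |Δ| = 0.334908
f(1.134908) = 0.024998
x3 = 1.134908 − 0.024998·(0.334908)/(-0.391709) = 1.156281;  |Δ| = 0.021373
f(1.156281) = -0.001952
x4 = 1.156281 − (-0.001952)·(0.021373)/(-0.026950) = 1.154733;  |Δ| = 0.001548
|x4 − x3| = 0.001548 < 10^{-2}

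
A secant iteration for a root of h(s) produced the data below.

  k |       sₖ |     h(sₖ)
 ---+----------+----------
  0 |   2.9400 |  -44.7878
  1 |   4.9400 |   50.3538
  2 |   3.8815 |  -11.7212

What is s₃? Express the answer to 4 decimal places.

4.0814

s₃ = 3.8815 − (-11.7212)·(3.8815 − 4.9400) / (-11.7212 − 50.3538)
   = 3.8815 − (12.406890)/(-62.075000) = 4.081369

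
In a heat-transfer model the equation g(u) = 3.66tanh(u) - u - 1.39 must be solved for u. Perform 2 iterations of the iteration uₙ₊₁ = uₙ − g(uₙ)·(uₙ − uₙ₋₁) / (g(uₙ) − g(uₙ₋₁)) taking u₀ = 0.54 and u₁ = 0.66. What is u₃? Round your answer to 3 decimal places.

0.615

g(0.54) = -0.12566, g(0.66) = 0.06681
u₂ = 0.66000 − 0.06681·(0.66000 − 0.54000) / (0.06681 − (-0.12566)) = 0.66000 − (0.00802)/(0.19247) = 0.61835
g(0.61835) = 0.00456
u₃ = 0.61835 − 0.00456·(0.61835 − 0.66000) / (0.00456 − 0.06681) = 0.61835 − (-0.00019)/(-0.06225) = 0.61529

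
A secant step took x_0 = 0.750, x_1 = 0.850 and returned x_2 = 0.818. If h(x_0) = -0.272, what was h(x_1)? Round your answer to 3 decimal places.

The secant line through (0.750, -0.272) and (0.850, h(x_1)) crosses zero at x_2 = 0.818.
So (0.750, -0.272), (0.850, h(x_1)), (0.818, 0) are collinear:
h(x_1) = -0.272 · (0.850 − 0.818) / (0.750 − 0.818) = -0.272 · (0.03200)/(-0.06800) = 0.12800

0.128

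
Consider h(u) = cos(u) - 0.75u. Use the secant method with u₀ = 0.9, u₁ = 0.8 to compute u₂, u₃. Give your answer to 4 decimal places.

h(0.9) = -0.053390, h(0.8) = 0.096707
u₂ = 0.800000 − 0.096707·(0.800000 − 0.900000) / (0.096707 − (-0.053390)) = 0.800000 − (-0.009671)/(0.150097) = 0.864430
h(0.864430) = 0.000752
u₃ = 0.864430 − 0.000752·(0.864430 − 0.800000) / (0.000752 − 0.096707) = 0.864430 − (0.000048)/(-0.095955) = 0.864934

0.8644, 0.8649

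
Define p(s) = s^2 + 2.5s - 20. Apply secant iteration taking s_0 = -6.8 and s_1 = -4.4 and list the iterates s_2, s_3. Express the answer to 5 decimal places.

p(-6.8) = 9.2400000, p(-4.4) = -11.6400000
s_2 = -4.4000000 − (-11.6400000)·(-4.4000000 − (-6.8000000)) / (-11.6400000 − 9.2400000) = -4.4000000 − (-27.9360000)/(-20.8800000) = -5.7379310
p(-5.7379310) = -1.4209750
s_3 = -5.7379310 − (-1.4209750)·(-5.7379310 − (-4.4000000)) / (-1.4209750 − (-11.6400000)) = -5.7379310 − (1.9011666)/(10.2190250) = -5.9239729

-5.73793, -5.92397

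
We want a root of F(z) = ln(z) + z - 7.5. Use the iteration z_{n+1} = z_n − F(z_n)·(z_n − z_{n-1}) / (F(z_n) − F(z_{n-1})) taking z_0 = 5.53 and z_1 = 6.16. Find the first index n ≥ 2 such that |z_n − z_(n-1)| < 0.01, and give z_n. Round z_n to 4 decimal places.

n = 3, z_n = 5.7507

F(5.53) = -0.259812, F(6.16) = 0.478077
z_2 = 6.160000 − 0.478077·(0.630000)/(0.737889) = 5.751824;  |Δ| = 0.408176
F(5.751824) = 0.001341
z_3 = 5.751824 − 0.001341·(-0.408176)/(-0.476735) = 5.750676;  |Δ| = 0.001148
|z_3 − z_2| = 0.001148 < 0.01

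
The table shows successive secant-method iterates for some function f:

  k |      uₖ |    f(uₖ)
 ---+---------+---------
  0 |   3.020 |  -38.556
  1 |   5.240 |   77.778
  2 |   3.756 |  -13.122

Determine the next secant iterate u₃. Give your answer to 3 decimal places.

u₃ = 3.756 − (-13.122)·(3.756 − 5.240) / (-13.122 − 77.778)
   = 3.756 − (19.47305)/(-90.90000) = 3.97022

3.970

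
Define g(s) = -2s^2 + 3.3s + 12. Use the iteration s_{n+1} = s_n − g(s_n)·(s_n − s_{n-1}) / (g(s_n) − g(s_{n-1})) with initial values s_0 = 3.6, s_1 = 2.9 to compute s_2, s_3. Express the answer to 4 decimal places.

3.3897, 3.4119

g(3.6) = -2.040000, g(2.9) = 4.750000
s_2 = 2.900000 − 4.750000·(2.900000 − 3.600000) / (4.750000 − (-2.040000)) = 2.900000 − (-3.325000)/(6.790000) = 3.389691
g(3.389691) = 0.205973
s_3 = 3.389691 − 0.205973·(3.389691 − 2.900000) / (0.205973 − 4.750000) = 3.389691 − (0.100863)/(-4.544027) = 3.411888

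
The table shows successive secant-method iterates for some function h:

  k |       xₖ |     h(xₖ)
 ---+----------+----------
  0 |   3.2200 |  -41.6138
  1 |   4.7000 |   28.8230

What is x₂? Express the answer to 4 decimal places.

4.0944

x₂ = 4.7000 − 28.8230·(4.7000 − 3.2200) / (28.8230 − (-41.6138))
   = 4.7000 − (42.658040)/(70.436800) = 4.094379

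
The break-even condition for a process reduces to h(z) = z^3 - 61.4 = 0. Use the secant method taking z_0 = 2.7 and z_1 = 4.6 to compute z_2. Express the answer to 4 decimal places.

3.7207

h(2.7) = -41.717000, h(4.6) = 35.936000
z_2 = 4.600000 − 35.936000·(4.600000 − 2.700000) / (35.936000 − (-41.717000)) = 4.600000 − (68.278400)/(77.653000) = 3.720724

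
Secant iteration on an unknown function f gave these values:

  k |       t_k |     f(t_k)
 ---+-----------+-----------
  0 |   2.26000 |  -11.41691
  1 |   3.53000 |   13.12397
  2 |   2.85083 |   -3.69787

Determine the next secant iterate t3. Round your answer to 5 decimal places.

t3 = 2.85083 − (-3.69787)·(2.85083 − 3.53000) / (-3.69787 − 13.12397)
   = 2.85083 − (2.5114824)/(-16.8218400) = 3.0001289

3.00013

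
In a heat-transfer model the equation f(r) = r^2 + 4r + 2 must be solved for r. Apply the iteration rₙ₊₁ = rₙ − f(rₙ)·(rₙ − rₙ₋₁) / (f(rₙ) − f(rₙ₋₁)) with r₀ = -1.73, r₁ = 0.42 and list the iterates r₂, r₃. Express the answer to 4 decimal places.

f(-1.73) = -1.927100, f(0.42) = 3.856400
r₂ = 0.420000 − 3.856400·(0.420000 − (-1.730000)) / (3.856400 − (-1.927100)) = 0.420000 − (8.291260)/(5.783500) = -1.013606
f(-1.013606) = -1.027027
r₃ = -1.013606 − (-1.027027)·(-1.013606 − 0.420000) / (-1.027027 − 3.856400) = -1.013606 − (1.472352)/(-4.883427) = -0.712106

-1.0136, -0.7121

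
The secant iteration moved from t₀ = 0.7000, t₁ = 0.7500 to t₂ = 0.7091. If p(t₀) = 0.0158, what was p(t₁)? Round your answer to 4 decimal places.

-0.0710

The secant line through (0.7000, 0.0158) and (0.7500, p(t₁)) crosses zero at t₂ = 0.7091.
So (0.7000, 0.0158), (0.7500, p(t₁)), (0.7091, 0) are collinear:
p(t₁) = 0.0158 · (0.7500 − 0.7091) / (0.7000 − 0.7091) = 0.0158 · (0.040900)/(-0.009100) = -0.071013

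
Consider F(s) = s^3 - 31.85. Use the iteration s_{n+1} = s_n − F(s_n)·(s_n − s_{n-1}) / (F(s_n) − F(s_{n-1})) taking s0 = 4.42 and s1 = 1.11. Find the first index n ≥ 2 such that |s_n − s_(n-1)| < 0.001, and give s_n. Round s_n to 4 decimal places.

n = 8, s_n = 3.1698

F(4.42) = 54.500888, F(1.11) = -30.482369
s2 = 1.110000 − (-30.482369)·(-3.310000)/(-84.983257) = 2.297253;  |Δ| = 1.187253
F(2.297253) = -19.726540
s3 = 2.297253 − (-19.726540)·(1.187253)/(10.755829) = 4.474714;  |Δ| = 2.177461
F(4.474714) = 57.747498
s4 = 4.474714 − 57.747498·(2.177461)/(77.474038) = 2.851681;  |Δ| = 1.623033
F(2.851681) = -8.659887
s5 = 2.851681 − (-8.659887)·(-1.623033)/(-66.407385) = 3.063333;  |Δ| = 0.211652
F(3.063333) = -3.103641
s6 = 3.063333 − (-3.103641)·(0.211652)/(5.556245) = 3.181560;  |Δ| = 0.118226
F(3.181560) = 0.354769
s7 = 3.181560 − 0.354769·(0.118226)/(3.458410) = 3.169432;  |Δ| = 0.012128
F(3.169432) = -0.012114
s8 = 3.169432 − (-0.012114)·(-0.012128)/(-0.366882) = 3.169832;  |Δ| = 0.000400
|s8 − s7| = 0.000400 < 0.001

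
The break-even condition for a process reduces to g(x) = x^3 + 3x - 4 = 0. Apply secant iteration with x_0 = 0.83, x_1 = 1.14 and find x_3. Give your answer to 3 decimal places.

0.999

g(0.83) = -0.93821, g(1.14) = 0.90154
x_2 = 1.14000 − 0.90154·(1.14000 − 0.83000) / (0.90154 − (-0.93821)) = 1.14000 − (0.27948)/(1.83976) = 0.98809
g(0.98809) = -0.07104
x_3 = 0.98809 − (-0.07104)·(0.98809 − 1.14000) / (-0.07104 − 0.90154) = 0.98809 − (0.01079)/(-0.97258) = 0.99919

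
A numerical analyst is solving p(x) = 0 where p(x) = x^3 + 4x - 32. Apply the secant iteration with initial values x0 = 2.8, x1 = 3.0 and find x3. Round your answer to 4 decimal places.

p(2.8) = 1.152000, p(3.0) = 7.000000
x2 = 3.000000 − 7.000000·(3.000000 − 2.800000) / (7.000000 − 1.152000) = 3.000000 − (1.400000)/(5.848000) = 2.760602
p(2.760602) = 0.080742
x3 = 2.760602 − 0.080742·(2.760602 − 3.000000) / (0.080742 − 7.000000) = 2.760602 − (-0.019330)/(-6.919258) = 2.757808

2.7578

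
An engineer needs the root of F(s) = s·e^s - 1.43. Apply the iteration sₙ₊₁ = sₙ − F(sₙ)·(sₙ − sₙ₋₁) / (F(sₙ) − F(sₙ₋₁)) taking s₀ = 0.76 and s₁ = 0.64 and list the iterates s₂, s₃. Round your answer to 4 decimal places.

F(0.76) = 0.195090, F(0.64) = -0.216252
s₂ = 0.640000 − (-0.216252)·(0.640000 − 0.760000) / (-0.216252 − 0.195090) = 0.640000 − (0.025950)/(-0.411342) = 0.703087
F(0.703087) = -0.009780
s₃ = 0.703087 − (-0.009780)·(0.703087 − 0.640000) / (-0.009780 − (-0.216252)) = 0.703087 − (-0.000617)/(0.206472) = 0.706075

0.7031, 0.7061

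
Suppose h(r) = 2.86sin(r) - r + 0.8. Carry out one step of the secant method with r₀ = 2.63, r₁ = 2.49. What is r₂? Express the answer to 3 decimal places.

h(2.63) = -0.42984, h(2.49) = 0.04446
r₂ = 2.49000 − 0.04446·(2.49000 − 2.63000) / (0.04446 − (-0.42984)) = 2.49000 − (-0.00622)/(0.47430) = 2.50312

2.503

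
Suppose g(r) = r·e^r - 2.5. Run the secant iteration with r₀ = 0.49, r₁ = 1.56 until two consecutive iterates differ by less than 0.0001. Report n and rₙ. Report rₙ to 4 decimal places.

n = 7, rₙ = 0.9586

g(0.49) = -1.700165, g(1.56) = 4.923761
r₂ = 1.560000 − 4.923761·(1.070000)/(6.623926) = 0.764637;  |Δ| = 0.795363
g(0.764637) = -0.857395
r₃ = 0.764637 − (-0.857395)·(-0.795363)/(-5.781156) = 0.882596;  |Δ| = 0.117959
g(0.882596) = -0.366617
r₄ = 0.882596 − (-0.366617)·(0.117959)/(0.490778) = 0.970713;  |Δ| = 0.088117
g(0.970713) = 0.062514
r₅ = 0.970713 − 0.062514·(0.088117)/(0.429131) = 0.957877;  |Δ| = 0.012837
g(0.957877) = -0.003623
r₆ = 0.957877 − (-0.003623)·(-0.012837)/(-0.066138) = 0.958580;  |Δ| = 0.000703
g(0.958580) = -0.000033
r₇ = 0.958580 − (-0.000033)·(0.000703)/(0.003590) = 0.958586;  |Δ| = 0.000006
|r₇ − r₆| = 0.000006 < 0.0001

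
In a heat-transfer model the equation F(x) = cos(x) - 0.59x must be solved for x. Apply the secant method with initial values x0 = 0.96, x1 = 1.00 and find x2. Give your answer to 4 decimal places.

F(0.96) = 0.007120, F(1.00) = -0.049698
x2 = 1.000000 − (-0.049698)·(1.000000 − 0.960000) / (-0.049698 − 0.007120) = 1.000000 − (-0.001988)/(-0.056818) = 0.965013

0.9650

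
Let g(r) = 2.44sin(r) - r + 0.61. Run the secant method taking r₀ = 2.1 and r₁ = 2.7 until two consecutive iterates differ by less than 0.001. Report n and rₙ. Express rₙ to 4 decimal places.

g(2.1) = 0.616231, g(2.7) = -1.047193
r₂ = 2.700000 − (-1.047193)·(0.600000)/(-1.663424) = 2.322276;  |Δ| = 0.377724
g(2.322276) = 0.070583
r₃ = 2.322276 − 0.070583·(-0.377724)/(1.117776) = 2.346127;  |Δ| = 0.023852
g(2.346127) = 0.006495
r₄ = 2.346127 − 0.006495·(0.023852)/(-0.064088) = 2.348544;  |Δ| = 0.002417
g(2.348544) = -0.000056
r₅ = 2.348544 − (-0.000056)·(0.002417)/(-0.006550) = 2.348524;  |Δ| = 0.000021
|r₅ − r₄| = 0.000021 < 0.001

n = 5, rₙ = 2.3485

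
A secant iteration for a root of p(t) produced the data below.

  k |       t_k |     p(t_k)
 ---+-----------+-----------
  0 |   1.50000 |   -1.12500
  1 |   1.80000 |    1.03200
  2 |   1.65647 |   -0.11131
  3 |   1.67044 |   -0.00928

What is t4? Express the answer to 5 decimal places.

t4 = 1.67044 − (-0.00928)·(1.67044 − 1.65647) / (-0.00928 − (-0.11131))
   = 1.67044 − (-0.0001296)/(0.1020300) = 1.6717106

1.67171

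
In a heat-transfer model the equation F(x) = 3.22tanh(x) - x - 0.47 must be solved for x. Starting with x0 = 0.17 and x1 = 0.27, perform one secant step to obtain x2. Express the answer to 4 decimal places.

0.2173

F(0.17) = -0.097813, F(0.27) = 0.108872
x2 = 0.270000 − 0.108872·(0.270000 − 0.170000) / (0.108872 − (-0.097813)) = 0.270000 − (0.010887)/(0.206685) = 0.217325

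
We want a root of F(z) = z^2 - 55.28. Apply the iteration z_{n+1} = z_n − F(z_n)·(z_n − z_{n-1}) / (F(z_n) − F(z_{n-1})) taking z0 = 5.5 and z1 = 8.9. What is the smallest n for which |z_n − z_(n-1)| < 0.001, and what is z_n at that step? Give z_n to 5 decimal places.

F(5.5) = -25.0300000, F(8.9) = 23.9300000
z2 = 8.9000000 − 23.9300000·(3.4000000)/(48.9600000) = 7.2381944;  |Δ| = 1.6618056
F(7.2381944) = -2.8885412
z3 = 7.2381944 − (-2.8885412)·(-1.6618056)/(-26.8185412) = 7.4171823;  |Δ| = 0.1789879
F(7.4171823) = -0.2654064
z4 = 7.4171823 − (-0.2654064)·(0.1789879)/(2.6231348) = 7.4352922;  |Δ| = 0.0181098
F(7.4352922) = 0.0035694
z5 = 7.4352922 − 0.0035694·(0.0181098)/(0.2689758) = 7.4350518;  |Δ| = 0.0002403
|z5 − z4| = 0.0002403 < 0.001

n = 5, z_n = 7.43505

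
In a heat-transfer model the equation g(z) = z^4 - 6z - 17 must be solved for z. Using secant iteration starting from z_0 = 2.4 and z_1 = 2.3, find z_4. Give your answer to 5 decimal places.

2.36299

g(2.4) = 1.7776000, g(2.3) = -2.8159000
z_2 = 2.3000000 − (-2.8159000)·(2.3000000 − 2.4000000) / (-2.8159000 − 1.7776000) = 2.3000000 − (0.2815900)/(-4.5935000) = 2.3613018
g(2.3613018) = -0.0788634
z_3 = 2.3613018 − (-0.0788634)·(2.3613018 − 2.3000000) / (-0.0788634 − (-2.8159000)) = 2.3613018 − (-0.0048345)/(2.7370366) = 2.3630682
g(2.3630682) = 0.0036645
z_4 = 2.3630682 − 0.0036645·(2.3630682 − 2.3613018) / (0.0036645 − (-0.0788634)) = 2.3630682 − (0.0000065)/(0.0825279) = 2.3629897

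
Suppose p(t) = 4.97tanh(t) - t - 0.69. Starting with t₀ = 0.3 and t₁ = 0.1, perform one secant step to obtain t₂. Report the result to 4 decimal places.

p(0.3) = 0.457824, p(0.1) = -0.294650
t₂ = 0.100000 − (-0.294650)·(0.100000 − 0.300000) / (-0.294650 − 0.457824) = 0.100000 − (0.058930)/(-0.752474) = 0.178315

0.1783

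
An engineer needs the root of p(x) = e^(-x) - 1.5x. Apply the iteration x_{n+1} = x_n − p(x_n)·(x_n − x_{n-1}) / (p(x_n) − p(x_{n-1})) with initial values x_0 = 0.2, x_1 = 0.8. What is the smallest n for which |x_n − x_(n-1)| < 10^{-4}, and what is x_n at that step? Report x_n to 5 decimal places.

n = 5, x_n = 0.43256

p(0.2) = 0.5187308, p(0.8) = -0.7506710
x_2 = 0.8000000 − (-0.7506710)·(0.6000000)/(-1.2694018) = 0.4451851;  |Δ| = 0.3548149
p(0.4451851) = -0.0270721
x_3 = 0.4451851 − (-0.0270721)·(-0.3548149)/(0.7235990) = 0.4319104;  |Δ| = 0.0132747
p(0.4319104) = 0.0014019
x_4 = 0.4319104 − 0.0014019·(-0.0132747)/(0.0284740) = 0.4325640;  |Δ| = 0.0006536
p(0.4325640) = -0.0000027
x_5 = 0.4325640 − (-0.0000027)·(0.0006536)/(-0.0014046) = 0.4325628;  |Δ| = 0.0000012
|x_5 − x_4| = 0.0000012 < 10^{-4}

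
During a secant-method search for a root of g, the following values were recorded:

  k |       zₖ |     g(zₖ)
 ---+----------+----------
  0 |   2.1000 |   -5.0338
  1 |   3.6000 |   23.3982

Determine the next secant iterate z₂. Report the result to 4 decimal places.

2.3656

z₂ = 3.6000 − 23.3982·(3.6000 − 2.1000) / (23.3982 − (-5.0338))
   = 3.6000 − (35.097300)/(28.432000) = 2.365570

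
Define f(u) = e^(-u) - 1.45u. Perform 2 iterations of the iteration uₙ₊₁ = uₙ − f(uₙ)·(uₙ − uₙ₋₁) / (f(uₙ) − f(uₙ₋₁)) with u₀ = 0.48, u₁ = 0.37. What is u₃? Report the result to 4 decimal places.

0.4429

f(0.48) = -0.077217, f(0.37) = 0.154234
u₂ = 0.370000 − 0.154234·(0.370000 − 0.480000) / (0.154234 − (-0.077217)) = 0.370000 − (-0.016966)/(0.231451) = 0.443302
f(0.443302) = -0.000874
u₃ = 0.443302 − (-0.000874)·(0.443302 − 0.370000) / (-0.000874 − 0.154234) = 0.443302 − (-0.000064)/(-0.155109) = 0.442889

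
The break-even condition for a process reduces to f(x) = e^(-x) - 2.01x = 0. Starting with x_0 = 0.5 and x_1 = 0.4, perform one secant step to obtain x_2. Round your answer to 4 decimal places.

f(0.5) = -0.398469, f(0.4) = -0.133680
x_2 = 0.400000 − (-0.133680)·(0.400000 − 0.500000) / (-0.133680 − (-0.398469)) = 0.400000 − (0.013368)/(0.264789) = 0.349515

0.3495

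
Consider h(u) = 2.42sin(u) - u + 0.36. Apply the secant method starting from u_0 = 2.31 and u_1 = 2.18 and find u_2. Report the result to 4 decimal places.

2.2456

h(2.31) = -0.161607, h(2.18) = 0.164652
u_2 = 2.180000 − 0.164652·(2.180000 − 2.310000) / (0.164652 − (-0.161607)) = 2.180000 − (-0.021405)/(0.326259) = 2.245607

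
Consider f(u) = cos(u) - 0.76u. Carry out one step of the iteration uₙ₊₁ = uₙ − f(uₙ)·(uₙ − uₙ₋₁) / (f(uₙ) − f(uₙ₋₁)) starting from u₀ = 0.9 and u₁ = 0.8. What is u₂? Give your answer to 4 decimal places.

f(0.9) = -0.062390, f(0.8) = 0.088707
u₂ = 0.800000 − 0.088707·(0.800000 − 0.900000) / (0.088707 − (-0.062390)) = 0.800000 − (-0.008871)/(0.151097) = 0.858709

0.8587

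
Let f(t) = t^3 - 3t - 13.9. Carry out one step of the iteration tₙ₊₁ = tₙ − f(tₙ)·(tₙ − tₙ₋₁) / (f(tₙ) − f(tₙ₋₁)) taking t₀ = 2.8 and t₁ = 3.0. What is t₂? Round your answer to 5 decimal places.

2.81565

f(2.8) = -0.3480000, f(3.0) = 4.1000000
t₂ = 3.0000000 − 4.1000000·(3.0000000 − 2.8000000) / (4.1000000 − (-0.3480000)) = 3.0000000 − (0.8200000)/(4.4480000) = 2.8156475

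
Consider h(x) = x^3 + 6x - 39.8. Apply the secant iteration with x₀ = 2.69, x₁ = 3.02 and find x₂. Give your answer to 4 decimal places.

2.8276

h(2.69) = -4.194891, h(3.02) = 5.863608
x₂ = 3.020000 − 5.863608·(3.020000 − 2.690000) / (5.863608 − (-4.194891)) = 3.020000 − (1.934991)/(10.058499) = 2.827626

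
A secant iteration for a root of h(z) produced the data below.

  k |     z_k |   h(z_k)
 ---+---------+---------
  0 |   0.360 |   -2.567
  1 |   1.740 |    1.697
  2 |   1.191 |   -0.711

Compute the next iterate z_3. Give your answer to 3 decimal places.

z_3 = 1.191 − (-0.711)·(1.191 − 1.740) / (-0.711 − 1.697)
   = 1.191 − (0.39034)/(-2.40800) = 1.35310

1.353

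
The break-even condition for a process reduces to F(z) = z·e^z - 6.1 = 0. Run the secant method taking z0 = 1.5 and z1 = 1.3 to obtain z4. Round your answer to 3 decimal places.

1.442

F(1.5) = 0.62253, F(1.3) = -1.32991
z2 = 1.30000 − (-1.32991)·(1.30000 − 1.50000) / (-1.32991 − 0.62253) = 1.30000 − (0.26598)/(-1.95245) = 1.43623
F(1.43623) = -0.06092
z3 = 1.43623 − (-0.06092)·(1.43623 − 1.30000) / (-0.06092 − (-1.32991)) = 1.43623 − (-0.00830)/(1.26900) = 1.44277
F(1.44277) = 0.00638
z4 = 1.44277 − 0.00638·(1.44277 − 1.43623) / (0.00638 − (-0.06092)) = 1.44277 − (0.00004)/(0.06730) = 1.44215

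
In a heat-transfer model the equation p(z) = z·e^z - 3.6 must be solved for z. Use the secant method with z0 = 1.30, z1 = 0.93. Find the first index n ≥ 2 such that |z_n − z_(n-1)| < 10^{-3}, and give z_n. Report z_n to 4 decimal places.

n = 5, z_n = 1.1453

p(1.30) = 1.170086, p(0.93) = -1.242906
z2 = 0.930000 − (-1.242906)·(-0.370000)/(-2.412992) = 1.120583;  |Δ| = 0.190583
p(1.120583) = -0.163573
z3 = 1.120583 − (-0.163573)·(0.190583)/(1.079333) = 1.149466;  |Δ| = 0.028883
p(1.149466) = 0.028297
z4 = 1.149466 − 0.028297·(0.028883)/(0.191871) = 1.145206;  |Δ| = 0.004260
p(1.145206) = -0.000514
z5 = 1.145206 − (-0.000514)·(-0.004260)/(-0.028811) = 1.145282;  |Δ| = 0.000076
|z5 − z4| = 0.000076 < 10^{-3}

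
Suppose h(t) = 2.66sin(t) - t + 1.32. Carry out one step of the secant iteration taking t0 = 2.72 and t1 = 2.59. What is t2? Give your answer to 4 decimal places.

2.6270

h(2.72) = -0.311490, h(2.59) = 0.123958
t2 = 2.590000 − 0.123958·(2.590000 − 2.720000) / (0.123958 − (-0.311490)) = 2.590000 − (-0.016115)/(0.435448) = 2.627007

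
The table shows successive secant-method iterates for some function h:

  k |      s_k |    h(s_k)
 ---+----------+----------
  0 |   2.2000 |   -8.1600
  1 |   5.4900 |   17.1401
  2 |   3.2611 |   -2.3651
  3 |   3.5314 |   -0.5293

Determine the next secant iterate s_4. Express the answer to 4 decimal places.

s_4 = 3.5314 − (-0.5293)·(3.5314 − 3.2611) / (-0.5293 − (-2.3651))
   = 3.5314 − (-0.143070)/(1.835800) = 3.609333

3.6093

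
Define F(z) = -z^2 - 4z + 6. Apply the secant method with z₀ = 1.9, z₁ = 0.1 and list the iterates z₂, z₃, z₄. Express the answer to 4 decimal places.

F(1.9) = -5.210000, F(0.1) = 5.590000
z₂ = 0.100000 − 5.590000·(0.100000 − 1.900000) / (5.590000 − (-5.210000)) = 0.100000 − (-10.062000)/(10.800000) = 1.031667
F(1.031667) = 0.808997
z₃ = 1.031667 − 0.808997·(1.031667 − 0.100000) / (0.808997 − 5.590000) = 1.031667 − (0.753716)/(-4.781003) = 1.189315
F(1.189315) = -0.171728
z₄ = 1.189315 − (-0.171728)·(1.189315 − 1.031667) / (-0.171728 − 0.808997) = 1.189315 − (-0.027073)/(-0.980726) = 1.161710

1.0317, 1.1893, 1.1617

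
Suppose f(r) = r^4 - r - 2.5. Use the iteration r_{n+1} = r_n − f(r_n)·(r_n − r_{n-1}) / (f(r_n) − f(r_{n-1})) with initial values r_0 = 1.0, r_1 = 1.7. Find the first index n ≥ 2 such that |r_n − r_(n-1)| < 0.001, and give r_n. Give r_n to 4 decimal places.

f(1.0) = -2.500000, f(1.7) = 4.152100
r_2 = 1.700000 − 4.152100·(0.700000)/(6.652100) = 1.263075;  |Δ| = 0.436925
f(1.263075) = -1.217908
r_3 = 1.263075 − (-1.217908)·(-0.436925)/(-5.370008) = 1.362169;  |Δ| = 0.099094
f(1.362169) = -0.419276
r_4 = 1.362169 − (-0.419276)·(0.099094)/(0.798632) = 1.414192;  |Δ| = 0.052024
f(1.414192) = 0.085566
r_5 = 1.414192 − 0.085566·(0.052024)/(0.504841) = 1.405375;  |Δ| = 0.008817
f(1.405375) = -0.004442
r_6 = 1.405375 − (-0.004442)·(-0.008817)/(-0.090007) = 1.405810;  |Δ| = 0.000435
|r_6 − r_5| = 0.000435 < 0.001

n = 6, r_n = 1.4058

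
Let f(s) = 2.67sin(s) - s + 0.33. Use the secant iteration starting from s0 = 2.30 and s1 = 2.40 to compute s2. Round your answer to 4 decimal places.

f(2.30) = 0.021033, f(2.40) = -0.266513
s2 = 2.400000 − (-0.266513)·(2.400000 − 2.300000) / (-0.266513 − 0.021033) = 2.400000 − (-0.026651)/(-0.287546) = 2.307315

2.3073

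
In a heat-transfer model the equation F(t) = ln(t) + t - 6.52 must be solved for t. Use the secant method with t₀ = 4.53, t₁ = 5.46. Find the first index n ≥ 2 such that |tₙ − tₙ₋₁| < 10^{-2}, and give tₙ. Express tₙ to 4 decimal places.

F(4.53) = -0.479278, F(5.46) = 0.637449
t₂ = 5.460000 − 0.637449·(0.930000)/(1.116727) = 4.929138;  |Δ| = 0.530862
F(4.929138) = 0.004303
t₃ = 4.929138 − 0.004303·(-0.530862)/(-0.633146) = 4.925531;  |Δ| = 0.003608
|t₃ − t₂| = 0.003608 < 10^{-2}

n = 3, tₙ = 4.9255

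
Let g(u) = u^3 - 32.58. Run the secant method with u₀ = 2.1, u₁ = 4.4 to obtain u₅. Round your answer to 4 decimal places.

3.1932

g(2.1) = -23.319000, g(4.4) = 52.604000
u₂ = 4.400000 − 52.604000·(4.400000 − 2.100000) / (52.604000 − (-23.319000)) = 4.400000 − (120.989200)/(75.923000) = 2.806422
g(2.806422) = -10.476601
u₃ = 2.806422 − (-10.476601)·(2.806422 − 4.400000) / (-10.476601 − 52.604000) = 2.806422 − (16.695278)/(-63.080601) = 3.071088
g(3.071088) = -3.614781
u₄ = 3.071088 − (-3.614781)·(3.071088 − 2.806422) / (-3.614781 − (-10.476601)) = 3.071088 − (-0.956709)/(6.861820) = 3.210513
g(3.210513) = 0.512022
u₅ = 3.210513 − 0.512022·(3.210513 − 3.071088) / (0.512022 − (-3.614781)) = 3.210513 − (0.071389)/(4.126803) = 3.193214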